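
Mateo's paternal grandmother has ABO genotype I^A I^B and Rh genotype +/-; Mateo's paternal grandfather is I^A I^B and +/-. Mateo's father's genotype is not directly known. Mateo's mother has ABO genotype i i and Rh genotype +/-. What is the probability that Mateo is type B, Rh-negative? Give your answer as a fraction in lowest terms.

1/8

Mateo's father's ABO genotype from I^A I^B × I^A I^B: 1/4 I^A I^A, 1/2 I^A I^B, 1/4 I^B I^B.
Crossing each possibility with the mother i i and summing P(type B): 1/4·0 + 1/2·1/2 + 1/4·1 = 1/2.
Similarly for Rh via the father's Rh distribution: P(Rh-) = 1/4.
Independent loci: 1/2 × 1/4 = 1/8.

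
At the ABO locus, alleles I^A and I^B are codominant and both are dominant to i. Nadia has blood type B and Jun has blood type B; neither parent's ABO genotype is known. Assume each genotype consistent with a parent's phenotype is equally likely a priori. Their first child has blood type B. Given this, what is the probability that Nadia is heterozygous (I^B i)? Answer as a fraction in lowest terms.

Possible genotypes: Nadia ∈ {I^B I^B, I^B i}; Jun ∈ {I^B I^B, I^B i}.
Weight each parental genotype pair by prior × P(type-B child):
  I^B I^B × I^B I^B: posterior weight 4/15.
  I^B I^B × I^B i: posterior weight 4/15.
  I^B i × I^B I^B: posterior weight 4/15.
  I^B i × I^B i: posterior weight 1/5.
Sum the posterior weight over pairs where Nadia is I^B i: 7/15.

7/15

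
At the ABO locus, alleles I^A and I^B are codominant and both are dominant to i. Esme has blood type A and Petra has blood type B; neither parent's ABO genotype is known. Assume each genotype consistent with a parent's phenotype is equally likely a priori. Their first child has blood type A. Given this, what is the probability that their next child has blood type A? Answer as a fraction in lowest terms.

Possible genotypes: Esme ∈ {I^A I^A, I^A i}; Petra ∈ {I^B I^B, I^B i}.
Weight each parental genotype pair by prior × P(type-A child):
  I^A I^A × I^B i: posterior weight 2/3; P(next child type A) = 1/2.
  I^A i × I^B i: posterior weight 1/3; P(next child type A) = 1/4.
Weighted sum = 5/12.

5/12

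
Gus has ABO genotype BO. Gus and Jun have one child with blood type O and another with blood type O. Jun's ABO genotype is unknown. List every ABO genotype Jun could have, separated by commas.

For each candidate genotype of Jun, check whether crossing it with BO can produce every observed child phenotype.
  AA → possible child types {A, AB} ✗
  AB → possible child types {A, B, AB} ✗
  AO → possible child types {O, A, B, AB} ✓
  BB → possible child types {B} ✗
  BO → possible child types {O, B} ✓
  OO → possible child types {O, B} ✓

AO, BO, OO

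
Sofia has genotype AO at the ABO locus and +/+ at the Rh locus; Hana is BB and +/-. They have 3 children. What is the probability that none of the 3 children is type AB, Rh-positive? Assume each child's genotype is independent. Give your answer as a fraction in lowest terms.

ABO cross AO × BB → 1/2 B, 1/2 AB.
Rh cross +/+ × +/- → 1 Rh+; so P(type AB, Rh-positive) = 1/2 × 1 = 1/2 per child.
P(not type AB, Rh-positive) = 1/2 for one child; (1/2)^3 = 1/8.

1/8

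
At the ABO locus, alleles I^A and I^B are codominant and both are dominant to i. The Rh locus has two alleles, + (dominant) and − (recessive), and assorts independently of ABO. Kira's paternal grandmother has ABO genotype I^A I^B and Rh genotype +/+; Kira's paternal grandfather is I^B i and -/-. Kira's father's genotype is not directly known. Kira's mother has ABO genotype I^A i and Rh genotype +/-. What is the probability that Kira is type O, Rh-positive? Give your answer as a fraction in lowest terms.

3/32

Kira's father's ABO genotype from I^A I^B × I^B i: 1/4 I^A I^B, 1/4 I^A i, 1/4 I^B I^B, 1/4 I^B i.
Crossing each possibility with the mother I^A i and summing P(type O): 1/4·0 + 1/4·1/4 + 1/4·0 + 1/4·1/4 = 1/8.
Similarly for Rh via the father's Rh distribution: P(Rh+) = 3/4.
Independent loci: 1/8 × 3/4 = 3/32.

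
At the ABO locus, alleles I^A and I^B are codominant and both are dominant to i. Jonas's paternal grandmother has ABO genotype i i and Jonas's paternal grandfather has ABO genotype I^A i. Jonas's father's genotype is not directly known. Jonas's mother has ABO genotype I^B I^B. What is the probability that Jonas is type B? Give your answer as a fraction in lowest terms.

3/4

Jonas's father's ABO genotype from i i × I^A i: 1/2 I^A i, 1/2 i i.
Crossing each possibility with the mother I^B I^B and summing P(type B): 1/2·1/2 + 1/2·1 = 3/4.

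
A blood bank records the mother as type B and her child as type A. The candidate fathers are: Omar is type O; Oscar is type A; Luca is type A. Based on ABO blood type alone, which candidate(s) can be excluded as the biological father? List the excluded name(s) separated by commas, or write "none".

Omar

A candidate is excluded only if no genotype consistent with his phenotype could produce a type A child with a type B mother.
Omar (type O): no genotype consistent with that phenotype can produce a type-A child with a type-B mother.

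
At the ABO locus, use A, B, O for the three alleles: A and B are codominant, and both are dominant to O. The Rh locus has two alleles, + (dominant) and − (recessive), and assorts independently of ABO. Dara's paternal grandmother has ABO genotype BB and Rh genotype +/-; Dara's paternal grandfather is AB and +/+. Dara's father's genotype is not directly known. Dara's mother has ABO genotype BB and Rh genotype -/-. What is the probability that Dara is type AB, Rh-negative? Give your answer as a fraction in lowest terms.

Dara's father's ABO genotype from BB × AB: 1/2 AB, 1/2 BB.
Crossing each possibility with the mother BB and summing P(type AB): 1/2·1/2 + 1/2·0 = 1/4.
Similarly for Rh via the father's Rh distribution: P(Rh-) = 1/4.
Independent loci: 1/4 × 1/4 = 1/16.

1/16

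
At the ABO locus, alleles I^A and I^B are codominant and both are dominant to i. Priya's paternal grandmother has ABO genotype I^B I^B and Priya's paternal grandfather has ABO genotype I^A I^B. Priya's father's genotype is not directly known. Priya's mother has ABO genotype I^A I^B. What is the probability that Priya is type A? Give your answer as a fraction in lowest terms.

1/8

Priya's father's ABO genotype from I^B I^B × I^A I^B: 1/2 I^A I^B, 1/2 I^B I^B.
Crossing each possibility with the mother I^A I^B and summing P(type A): 1/2·1/4 + 1/2·0 = 1/8.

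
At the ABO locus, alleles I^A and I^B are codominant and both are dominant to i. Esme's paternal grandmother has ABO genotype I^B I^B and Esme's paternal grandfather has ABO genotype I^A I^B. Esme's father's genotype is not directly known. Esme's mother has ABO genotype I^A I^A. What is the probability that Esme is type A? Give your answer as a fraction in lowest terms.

Esme's father's ABO genotype from I^B I^B × I^A I^B: 1/2 I^A I^B, 1/2 I^B I^B.
Crossing each possibility with the mother I^A I^A and summing P(type A): 1/2·1/2 + 1/2·0 = 1/4.

1/4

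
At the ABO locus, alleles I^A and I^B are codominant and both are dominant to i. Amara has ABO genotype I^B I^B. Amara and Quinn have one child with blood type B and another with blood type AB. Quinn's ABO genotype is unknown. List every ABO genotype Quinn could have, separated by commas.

For each candidate genotype of Quinn, check whether crossing it with I^B I^B can produce every observed child phenotype.
  I^A I^A → possible child types {AB} ✗
  I^A I^B → possible child types {B, AB} ✓
  I^A i → possible child types {B, AB} ✓
  I^B I^B → possible child types {B} ✗
  I^B i → possible child types {B} ✗
  i i → possible child types {B} ✗

I^A I^B, I^A i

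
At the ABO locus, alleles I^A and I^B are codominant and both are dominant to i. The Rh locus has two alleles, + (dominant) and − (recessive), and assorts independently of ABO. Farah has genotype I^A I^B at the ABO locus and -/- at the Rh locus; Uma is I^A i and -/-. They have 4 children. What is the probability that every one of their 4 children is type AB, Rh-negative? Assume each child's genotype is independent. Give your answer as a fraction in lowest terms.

1/256

ABO cross I^A I^B × I^A i → 1/2 A, 1/4 B, 1/4 AB.
Rh cross -/- × -/- → 1 Rh-; so P(type AB, Rh-negative) = 1/4 × 1 = 1/4 per child.
All 4 independent: (1/4)^4 = 1/256.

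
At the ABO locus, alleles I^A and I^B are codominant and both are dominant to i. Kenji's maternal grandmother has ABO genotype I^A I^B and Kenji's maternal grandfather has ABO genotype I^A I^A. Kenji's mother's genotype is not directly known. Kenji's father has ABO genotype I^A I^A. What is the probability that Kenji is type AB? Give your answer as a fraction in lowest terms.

Kenji's mother's ABO genotype from I^A I^B × I^A I^A: 1/2 I^A I^A, 1/2 I^A I^B.
Crossing each possibility with the father I^A I^A and summing P(type AB): 1/2·0 + 1/2·1/2 = 1/4.

1/4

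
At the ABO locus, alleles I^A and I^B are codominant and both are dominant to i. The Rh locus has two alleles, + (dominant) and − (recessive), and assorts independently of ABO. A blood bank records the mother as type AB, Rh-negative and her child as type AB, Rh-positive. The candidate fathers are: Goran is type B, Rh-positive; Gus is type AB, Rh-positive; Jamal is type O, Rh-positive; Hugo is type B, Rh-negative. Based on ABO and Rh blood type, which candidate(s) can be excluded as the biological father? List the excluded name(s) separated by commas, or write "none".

A candidate is excluded only if no genotype consistent with his phenotype could produce a type AB, Rh-positive child with a type AB, Rh-negative mother.
Jamal (type O, Rh+): no genotype consistent with that phenotype can produce a type-AB Rh+ child with a type-AB mother.
Hugo (type B, Rh-): no genotype consistent with that phenotype can produce a type-AB Rh+ child with a type-AB mother.

Jamal, Hugo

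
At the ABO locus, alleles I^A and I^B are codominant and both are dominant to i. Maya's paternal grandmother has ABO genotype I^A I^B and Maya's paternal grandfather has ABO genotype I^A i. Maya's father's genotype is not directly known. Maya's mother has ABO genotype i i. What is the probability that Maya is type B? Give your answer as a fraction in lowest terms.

1/4

Maya's father's ABO genotype from I^A I^B × I^A i: 1/4 I^A I^A, 1/4 I^A I^B, 1/4 I^A i, 1/4 I^B i.
Crossing each possibility with the mother i i and summing P(type B): 1/4·0 + 1/4·1/2 + 1/4·0 + 1/4·1/2 = 1/4.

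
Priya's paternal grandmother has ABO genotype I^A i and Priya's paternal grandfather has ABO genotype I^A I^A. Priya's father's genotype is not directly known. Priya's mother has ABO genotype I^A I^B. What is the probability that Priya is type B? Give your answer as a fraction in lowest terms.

1/8

Priya's father's ABO genotype from I^A i × I^A I^A: 1/2 I^A I^A, 1/2 I^A i.
Crossing each possibility with the mother I^A I^B and summing P(type B): 1/2·0 + 1/2·1/4 = 1/8.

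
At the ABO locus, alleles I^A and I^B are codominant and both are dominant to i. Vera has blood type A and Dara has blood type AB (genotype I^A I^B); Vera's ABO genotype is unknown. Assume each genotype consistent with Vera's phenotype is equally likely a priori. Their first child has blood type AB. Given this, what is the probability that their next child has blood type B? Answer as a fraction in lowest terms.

Possible genotypes: Vera ∈ {I^A I^A, I^A i}; Dara ∈ {I^A I^B}.
Weight each parental genotype pair by prior × P(type-AB child):
  I^A I^A × I^A I^B: posterior weight 2/3; P(next child type B) = 0.
  I^A i × I^A I^B: posterior weight 1/3; P(next child type B) = 1/4.
Weighted sum = 1/12.

1/12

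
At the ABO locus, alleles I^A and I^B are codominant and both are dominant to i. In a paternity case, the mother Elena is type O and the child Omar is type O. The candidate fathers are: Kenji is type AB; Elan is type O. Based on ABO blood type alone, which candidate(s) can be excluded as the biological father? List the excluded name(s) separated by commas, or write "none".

Kenji

A candidate is excluded only if no genotype consistent with his phenotype could produce a type O child with a type O mother.
Kenji (type AB): no genotype consistent with that phenotype can produce a type-O child with a type-O mother.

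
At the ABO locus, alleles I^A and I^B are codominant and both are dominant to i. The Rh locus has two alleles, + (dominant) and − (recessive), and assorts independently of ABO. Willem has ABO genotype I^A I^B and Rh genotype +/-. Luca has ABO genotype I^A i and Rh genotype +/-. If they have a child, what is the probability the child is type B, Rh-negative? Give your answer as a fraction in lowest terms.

1/16

ABO cross I^A I^B × I^A i → offspring phenotypes: 1/2 A, 1/4 B, 1/4 AB.
Rh cross +/- × +/- → 3/4 Rh+, 1/4 Rh-.
Independent loci: P(type B, Rh-negative) = 1/4 × 1/4 = 1/16.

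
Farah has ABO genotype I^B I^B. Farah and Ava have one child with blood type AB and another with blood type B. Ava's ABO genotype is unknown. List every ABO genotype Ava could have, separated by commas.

I^A I^B, I^A i

For each candidate genotype of Ava, check whether crossing it with I^B I^B can produce every observed child phenotype.
  I^A I^A → possible child types {AB} ✗
  I^A I^B → possible child types {B, AB} ✓
  I^A i → possible child types {B, AB} ✓
  I^B I^B → possible child types {B} ✗
  I^B i → possible child types {B} ✗
  i i → possible child types {B} ✗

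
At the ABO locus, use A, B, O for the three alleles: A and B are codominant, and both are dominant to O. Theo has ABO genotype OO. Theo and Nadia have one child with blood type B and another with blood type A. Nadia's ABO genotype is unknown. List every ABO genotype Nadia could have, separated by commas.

For each candidate genotype of Nadia, check whether crossing it with OO can produce every observed child phenotype.
  AA → possible child types {A} ✗
  AB → possible child types {A, B} ✓
  AO → possible child types {O, A} ✗
  BB → possible child types {B} ✗
  BO → possible child types {O, B} ✗
  OO → possible child types {O} ✗

AB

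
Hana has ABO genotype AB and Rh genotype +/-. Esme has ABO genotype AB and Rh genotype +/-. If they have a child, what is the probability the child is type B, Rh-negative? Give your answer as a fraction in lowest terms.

ABO cross AB × AB → offspring phenotypes: 1/4 A, 1/4 B, 1/2 AB.
Rh cross +/- × +/- → 3/4 Rh+, 1/4 Rh-.
Independent loci: P(type B, Rh-negative) = 1/4 × 1/4 = 1/16.

1/16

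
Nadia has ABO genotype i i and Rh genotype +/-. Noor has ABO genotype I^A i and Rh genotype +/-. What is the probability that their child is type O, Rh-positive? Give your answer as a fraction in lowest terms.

3/8

ABO cross i i × I^A i → offspring phenotypes: 1/2 O, 1/2 A.
Rh cross +/- × +/- → 3/4 Rh+, 1/4 Rh-.
Independent loci: P(type O, Rh-positive) = 1/2 × 3/4 = 3/8.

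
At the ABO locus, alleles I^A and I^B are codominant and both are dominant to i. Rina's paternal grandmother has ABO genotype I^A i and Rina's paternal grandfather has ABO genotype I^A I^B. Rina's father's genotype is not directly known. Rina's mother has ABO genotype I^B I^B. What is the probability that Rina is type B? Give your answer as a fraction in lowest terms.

1/2

Rina's father's ABO genotype from I^A i × I^A I^B: 1/4 I^A I^A, 1/4 I^A I^B, 1/4 I^A i, 1/4 I^B i.
Crossing each possibility with the mother I^B I^B and summing P(type B): 1/4·0 + 1/4·1/2 + 1/4·1/2 + 1/4·1 = 1/2.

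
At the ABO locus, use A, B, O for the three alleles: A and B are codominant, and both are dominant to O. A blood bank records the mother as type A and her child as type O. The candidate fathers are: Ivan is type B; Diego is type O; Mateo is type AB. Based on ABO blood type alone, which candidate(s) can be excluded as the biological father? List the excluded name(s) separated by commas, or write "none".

A candidate is excluded only if no genotype consistent with his phenotype could produce a type O child with a type A mother.
Mateo (type AB): no genotype consistent with that phenotype can produce a type-O child with a type-A mother.

Mateo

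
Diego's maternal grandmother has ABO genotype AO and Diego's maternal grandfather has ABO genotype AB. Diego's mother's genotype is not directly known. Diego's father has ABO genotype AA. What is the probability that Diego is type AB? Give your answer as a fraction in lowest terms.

Diego's mother's ABO genotype from AO × AB: 1/4 AA, 1/4 AB, 1/4 AO, 1/4 BO.
Crossing each possibility with the father AA and summing P(type AB): 1/4·0 + 1/4·1/2 + 1/4·0 + 1/4·1/2 = 1/4.

1/4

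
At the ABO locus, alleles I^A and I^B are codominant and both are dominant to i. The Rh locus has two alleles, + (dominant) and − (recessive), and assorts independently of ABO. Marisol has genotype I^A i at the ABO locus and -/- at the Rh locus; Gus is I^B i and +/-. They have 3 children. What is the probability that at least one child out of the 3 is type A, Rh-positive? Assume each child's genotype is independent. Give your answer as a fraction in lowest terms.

ABO cross I^A i × I^B i → 1/4 O, 1/4 A, 1/4 B, 1/4 AB.
Rh cross -/- × +/- → 1/2 Rh+, 1/2 Rh-; so P(type A, Rh-positive) = 1/4 × 1/2 = 1/8 per child.
P(none) = (7/8)^3 = 343/512; P(at least one) = 1 − 343/512 = 169/512.

169/512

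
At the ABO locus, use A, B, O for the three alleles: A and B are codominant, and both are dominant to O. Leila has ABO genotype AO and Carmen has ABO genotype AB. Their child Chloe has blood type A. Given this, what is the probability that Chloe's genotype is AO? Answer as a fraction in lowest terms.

Cross AO × AB → 1/4 AA, 1/4 AB, 1/4 AO, 1/4 BO.
Type-A genotypes among offspring: AA (1/4), AO (1/4); total 1/2.
P(AO | type A) = (1/4) / (1/2) = 1/2.

1/2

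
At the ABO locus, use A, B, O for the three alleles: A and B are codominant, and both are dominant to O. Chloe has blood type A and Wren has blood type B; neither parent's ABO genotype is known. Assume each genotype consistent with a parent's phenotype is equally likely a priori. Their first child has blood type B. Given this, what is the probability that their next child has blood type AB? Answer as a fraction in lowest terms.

Possible genotypes: Chloe ∈ {AA, AO}; Wren ∈ {BB, BO}.
Weight each parental genotype pair by prior × P(type-B child):
  AO × BB: posterior weight 2/3; P(next child type AB) = 1/2.
  AO × BO: posterior weight 1/3; P(next child type AB) = 1/4.
Weighted sum = 5/12.

5/12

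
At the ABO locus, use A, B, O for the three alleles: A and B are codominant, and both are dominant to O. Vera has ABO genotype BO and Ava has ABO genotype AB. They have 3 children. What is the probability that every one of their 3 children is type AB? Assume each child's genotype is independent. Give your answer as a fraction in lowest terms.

1/64

ABO cross BO × AB → 1/4 A, 1/2 B, 1/4 AB.
So P(type AB) = 1/4 per child.
All 3 independent: (1/4)^3 = 1/64.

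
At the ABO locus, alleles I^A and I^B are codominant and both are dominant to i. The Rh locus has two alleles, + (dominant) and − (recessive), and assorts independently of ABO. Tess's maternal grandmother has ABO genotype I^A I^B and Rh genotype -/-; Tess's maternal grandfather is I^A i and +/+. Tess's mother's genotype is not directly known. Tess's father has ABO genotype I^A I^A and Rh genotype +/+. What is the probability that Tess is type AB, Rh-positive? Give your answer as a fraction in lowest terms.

1/4

Tess's mother's ABO genotype from I^A I^B × I^A i: 1/4 I^A I^A, 1/4 I^A I^B, 1/4 I^A i, 1/4 I^B i.
Crossing each possibility with the father I^A I^A and summing P(type AB): 1/4·0 + 1/4·1/2 + 1/4·0 + 1/4·1/2 = 1/4.
Similarly for Rh via the mother's Rh distribution: P(Rh+) = 1.
Independent loci: 1/4 × 1 = 1/4.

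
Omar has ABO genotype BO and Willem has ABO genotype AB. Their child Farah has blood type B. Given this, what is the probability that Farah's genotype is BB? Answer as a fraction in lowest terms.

1/2

Cross BO × AB → 1/4 AB, 1/4 AO, 1/4 BB, 1/4 BO.
Type-B genotypes among offspring: BB (1/4), BO (1/4); total 1/2.
P(BB | type B) = (1/4) / (1/2) = 1/2.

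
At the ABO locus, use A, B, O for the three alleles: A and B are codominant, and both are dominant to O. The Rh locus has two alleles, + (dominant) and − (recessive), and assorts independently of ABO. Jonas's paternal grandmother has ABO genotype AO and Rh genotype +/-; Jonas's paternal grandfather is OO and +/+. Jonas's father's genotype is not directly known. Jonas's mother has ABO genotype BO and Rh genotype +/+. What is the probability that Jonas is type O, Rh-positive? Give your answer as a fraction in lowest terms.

Jonas's father's ABO genotype from AO × OO: 1/2 AO, 1/2 OO.
Crossing each possibility with the mother BO and summing P(type O): 1/2·1/4 + 1/2·1/2 = 3/8.
Similarly for Rh via the father's Rh distribution: P(Rh+) = 1.
Independent loci: 3/8 × 1 = 3/8.

3/8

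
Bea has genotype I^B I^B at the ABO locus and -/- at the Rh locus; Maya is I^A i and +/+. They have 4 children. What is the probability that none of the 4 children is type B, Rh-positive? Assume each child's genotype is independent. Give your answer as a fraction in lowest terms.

1/16

ABO cross I^B I^B × I^A i → 1/2 B, 1/2 AB.
Rh cross -/- × +/+ → 1 Rh+; so P(type B, Rh-positive) = 1/2 × 1 = 1/2 per child.
P(not type B, Rh-positive) = 1/2 for one child; (1/2)^4 = 1/16.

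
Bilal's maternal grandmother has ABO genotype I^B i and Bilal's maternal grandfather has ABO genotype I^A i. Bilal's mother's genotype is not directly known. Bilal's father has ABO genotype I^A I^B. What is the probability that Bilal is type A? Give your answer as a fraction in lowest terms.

Bilal's mother's ABO genotype from I^B i × I^A i: 1/4 I^A I^B, 1/4 I^A i, 1/4 I^B i, 1/4 i i.
Crossing each possibility with the father I^A I^B and summing P(type A): 1/4·1/4 + 1/4·1/2 + 1/4·1/4 + 1/4·1/2 = 3/8.

3/8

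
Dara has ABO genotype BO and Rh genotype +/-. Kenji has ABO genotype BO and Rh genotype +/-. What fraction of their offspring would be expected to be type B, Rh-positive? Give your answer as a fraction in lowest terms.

ABO cross BO × BO → offspring phenotypes: 1/4 O, 3/4 B.
Rh cross +/- × +/- → 3/4 Rh+, 1/4 Rh-.
Independent loci: P(type B, Rh-positive) = 3/4 × 3/4 = 9/16.

9/16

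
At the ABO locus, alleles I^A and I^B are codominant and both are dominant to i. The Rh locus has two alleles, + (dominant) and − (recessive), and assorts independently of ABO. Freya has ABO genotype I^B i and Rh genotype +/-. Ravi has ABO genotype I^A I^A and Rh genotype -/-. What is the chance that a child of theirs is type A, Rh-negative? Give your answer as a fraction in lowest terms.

ABO cross I^B i × I^A I^A → offspring phenotypes: 1/2 A, 1/2 AB.
Rh cross +/- × -/- → 1/2 Rh+, 1/2 Rh-.
Independent loci: P(type A, Rh-negative) = 1/2 × 1/2 = 1/4.

1/4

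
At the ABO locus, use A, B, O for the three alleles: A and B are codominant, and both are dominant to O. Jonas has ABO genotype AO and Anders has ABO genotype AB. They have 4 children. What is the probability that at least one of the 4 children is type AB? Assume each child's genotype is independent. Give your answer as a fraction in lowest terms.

175/256

ABO cross AO × AB → 1/2 A, 1/4 B, 1/4 AB.
So P(type AB) = 1/4 per child.
P(none) = (3/4)^4 = 81/256; P(at least one) = 1 − 81/256 = 175/256.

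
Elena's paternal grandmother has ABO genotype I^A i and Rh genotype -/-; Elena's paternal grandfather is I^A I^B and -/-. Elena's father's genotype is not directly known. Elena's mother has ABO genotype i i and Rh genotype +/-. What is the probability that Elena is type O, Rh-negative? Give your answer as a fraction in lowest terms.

1/8

Elena's father's ABO genotype from I^A i × I^A I^B: 1/4 I^A I^A, 1/4 I^A I^B, 1/4 I^A i, 1/4 I^B i.
Crossing each possibility with the mother i i and summing P(type O): 1/4·0 + 1/4·0 + 1/4·1/2 + 1/4·1/2 = 1/4.
Similarly for Rh via the father's Rh distribution: P(Rh-) = 1/2.
Independent loci: 1/4 × 1/2 = 1/8.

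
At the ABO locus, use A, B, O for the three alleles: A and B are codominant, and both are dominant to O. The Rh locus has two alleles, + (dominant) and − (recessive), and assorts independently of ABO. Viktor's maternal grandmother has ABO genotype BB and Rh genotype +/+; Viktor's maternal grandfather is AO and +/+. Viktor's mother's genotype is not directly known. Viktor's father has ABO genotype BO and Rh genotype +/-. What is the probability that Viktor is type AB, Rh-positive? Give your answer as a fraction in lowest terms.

Viktor's mother's ABO genotype from BB × AO: 1/2 AB, 1/2 BO.
Crossing each possibility with the father BO and summing P(type AB): 1/2·1/4 + 1/2·0 = 1/8.
Similarly for Rh via the mother's Rh distribution: P(Rh+) = 1.
Independent loci: 1/8 × 1 = 1/8.

1/8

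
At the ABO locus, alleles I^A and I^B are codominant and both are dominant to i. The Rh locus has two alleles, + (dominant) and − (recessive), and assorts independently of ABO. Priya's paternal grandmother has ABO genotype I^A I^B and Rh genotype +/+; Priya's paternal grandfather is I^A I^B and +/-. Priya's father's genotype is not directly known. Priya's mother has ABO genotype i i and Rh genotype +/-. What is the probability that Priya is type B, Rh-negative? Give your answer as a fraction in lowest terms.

1/16

Priya's father's ABO genotype from I^A I^B × I^A I^B: 1/4 I^A I^A, 1/2 I^A I^B, 1/4 I^B I^B.
Crossing each possibility with the mother i i and summing P(type B): 1/4·0 + 1/2·1/2 + 1/4·1 = 1/2.
Similarly for Rh via the father's Rh distribution: P(Rh-) = 1/8.
Independent loci: 1/2 × 1/8 = 1/16.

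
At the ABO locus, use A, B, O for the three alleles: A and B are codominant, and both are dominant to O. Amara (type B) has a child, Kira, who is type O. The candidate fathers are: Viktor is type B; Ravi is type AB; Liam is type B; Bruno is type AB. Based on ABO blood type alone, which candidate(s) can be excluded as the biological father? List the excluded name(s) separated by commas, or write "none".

Ravi, Bruno

A candidate is excluded only if no genotype consistent with his phenotype could produce a type O child with a type B mother.
Ravi (type AB): no genotype consistent with that phenotype can produce a type-O child with a type-B mother.
Bruno (type AB): no genotype consistent with that phenotype can produce a type-O child with a type-B mother.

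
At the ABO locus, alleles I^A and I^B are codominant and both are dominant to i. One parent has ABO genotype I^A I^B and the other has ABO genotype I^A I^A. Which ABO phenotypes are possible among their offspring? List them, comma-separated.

A, AB

Gametes from I^A I^B × I^A I^A give offspring ABO genotypes I^A I^A, I^A I^B, i.e. phenotypes A, AB.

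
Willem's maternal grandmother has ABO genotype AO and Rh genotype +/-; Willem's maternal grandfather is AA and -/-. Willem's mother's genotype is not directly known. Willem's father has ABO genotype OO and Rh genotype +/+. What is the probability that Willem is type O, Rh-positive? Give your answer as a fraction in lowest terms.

1/4

Willem's mother's ABO genotype from AO × AA: 1/2 AA, 1/2 AO.
Crossing each possibility with the father OO and summing P(type O): 1/2·0 + 1/2·1/2 = 1/4.
Similarly for Rh via the mother's Rh distribution: P(Rh+) = 1.
Independent loci: 1/4 × 1 = 1/4.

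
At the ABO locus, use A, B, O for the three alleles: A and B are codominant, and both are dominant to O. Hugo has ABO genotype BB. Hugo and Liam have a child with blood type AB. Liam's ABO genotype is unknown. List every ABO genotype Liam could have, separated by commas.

AA, AB, AO

For each candidate genotype of Liam, check whether crossing it with BB can produce every observed child phenotype.
  AA → possible child types {AB} ✓
  AB → possible child types {B, AB} ✓
  AO → possible child types {B, AB} ✓
  BB → possible child types {B} ✗
  BO → possible child types {B} ✗
  OO → possible child types {B} ✗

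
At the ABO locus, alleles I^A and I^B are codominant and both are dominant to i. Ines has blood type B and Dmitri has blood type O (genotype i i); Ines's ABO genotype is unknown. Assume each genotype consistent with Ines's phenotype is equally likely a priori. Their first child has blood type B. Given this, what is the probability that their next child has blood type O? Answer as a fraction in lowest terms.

1/6

Possible genotypes: Ines ∈ {I^B I^B, I^B i}; Dmitri ∈ {i i}.
Weight each parental genotype pair by prior × P(type-B child):
  I^B I^B × i i: posterior weight 2/3; P(next child type O) = 0.
  I^B i × i i: posterior weight 1/3; P(next child type O) = 1/2.
Weighted sum = 1/6.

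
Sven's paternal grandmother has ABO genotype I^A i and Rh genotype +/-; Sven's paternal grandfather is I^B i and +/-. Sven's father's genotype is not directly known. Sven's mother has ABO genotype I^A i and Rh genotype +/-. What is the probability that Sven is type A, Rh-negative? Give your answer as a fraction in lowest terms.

1/8

Sven's father's ABO genotype from I^A i × I^B i: 1/4 I^A I^B, 1/4 I^A i, 1/4 I^B i, 1/4 i i.
Crossing each possibility with the mother I^A i and summing P(type A): 1/4·1/2 + 1/4·3/4 + 1/4·1/4 + 1/4·1/2 = 1/2.
Similarly for Rh via the father's Rh distribution: P(Rh-) = 1/4.
Independent loci: 1/2 × 1/4 = 1/8.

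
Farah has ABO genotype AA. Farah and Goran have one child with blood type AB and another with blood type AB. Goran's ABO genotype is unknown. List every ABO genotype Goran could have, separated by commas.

For each candidate genotype of Goran, check whether crossing it with AA can produce every observed child phenotype.
  AA → possible child types {A} ✗
  AB → possible child types {A, AB} ✓
  AO → possible child types {A} ✗
  BB → possible child types {AB} ✓
  BO → possible child types {A, AB} ✓
  OO → possible child types {A} ✗

AB, BB, BO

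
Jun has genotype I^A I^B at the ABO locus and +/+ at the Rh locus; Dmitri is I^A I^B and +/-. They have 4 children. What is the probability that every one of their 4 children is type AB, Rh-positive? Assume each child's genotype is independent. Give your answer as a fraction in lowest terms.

1/16

ABO cross I^A I^B × I^A I^B → 1/4 A, 1/4 B, 1/2 AB.
Rh cross +/+ × +/- → 1 Rh+; so P(type AB, Rh-positive) = 1/2 × 1 = 1/2 per child.
All 4 independent: (1/2)^4 = 1/16.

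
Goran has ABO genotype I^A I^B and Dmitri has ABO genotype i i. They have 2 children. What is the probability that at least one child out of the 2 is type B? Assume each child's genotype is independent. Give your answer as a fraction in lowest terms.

ABO cross I^A I^B × i i → 1/2 A, 1/2 B.
So P(type B) = 1/2 per child.
P(none) = (1/2)^2 = 1/4; P(at least one) = 1 − 1/4 = 3/4.

3/4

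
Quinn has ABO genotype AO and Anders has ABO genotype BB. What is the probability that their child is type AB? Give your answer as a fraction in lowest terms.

ABO cross AO × BB → offspring phenotypes: 1/2 B, 1/2 AB.
So P(type AB) = 1/2.

1/2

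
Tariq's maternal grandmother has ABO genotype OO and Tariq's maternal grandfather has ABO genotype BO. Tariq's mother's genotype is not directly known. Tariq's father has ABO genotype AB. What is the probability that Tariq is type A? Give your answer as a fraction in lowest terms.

Tariq's mother's ABO genotype from OO × BO: 1/2 BO, 1/2 OO.
Crossing each possibility with the father AB and summing P(type A): 1/2·1/4 + 1/2·1/2 = 3/8.

3/8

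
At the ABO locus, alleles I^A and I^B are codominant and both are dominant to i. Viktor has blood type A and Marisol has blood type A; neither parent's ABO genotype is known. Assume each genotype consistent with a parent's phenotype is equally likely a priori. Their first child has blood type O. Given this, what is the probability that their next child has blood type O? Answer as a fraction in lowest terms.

1/4

Possible genotypes: Viktor ∈ {I^A I^A, I^A i}; Marisol ∈ {I^A I^A, I^A i}.
Weight each parental genotype pair by prior × P(type-O child):
  I^A i × I^A i: posterior weight 1; P(next child type O) = 1/4.
Weighted sum = 1/4.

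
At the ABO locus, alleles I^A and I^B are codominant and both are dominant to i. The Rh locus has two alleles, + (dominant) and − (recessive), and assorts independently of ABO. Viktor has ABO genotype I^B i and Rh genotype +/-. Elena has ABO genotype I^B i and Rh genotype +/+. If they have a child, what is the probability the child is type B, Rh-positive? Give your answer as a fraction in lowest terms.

ABO cross I^B i × I^B i → offspring phenotypes: 1/4 O, 3/4 B.
Rh cross +/- × +/+ → 1 Rh+.
Independent loci: P(type B, Rh-positive) = 3/4 × 1 = 3/4.

3/4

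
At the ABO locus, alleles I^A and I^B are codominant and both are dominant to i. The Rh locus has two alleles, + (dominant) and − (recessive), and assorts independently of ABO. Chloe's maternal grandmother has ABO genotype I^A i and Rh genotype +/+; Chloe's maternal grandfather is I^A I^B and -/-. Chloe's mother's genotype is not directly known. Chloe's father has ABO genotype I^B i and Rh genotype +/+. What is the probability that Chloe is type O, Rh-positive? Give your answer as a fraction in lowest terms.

Chloe's mother's ABO genotype from I^A i × I^A I^B: 1/4 I^A I^A, 1/4 I^A I^B, 1/4 I^A i, 1/4 I^B i.
Crossing each possibility with the father I^B i and summing P(type O): 1/4·0 + 1/4·0 + 1/4·1/4 + 1/4·1/4 = 1/8.
Similarly for Rh via the mother's Rh distribution: P(Rh+) = 1.
Independent loci: 1/8 × 1 = 1/8.

1/8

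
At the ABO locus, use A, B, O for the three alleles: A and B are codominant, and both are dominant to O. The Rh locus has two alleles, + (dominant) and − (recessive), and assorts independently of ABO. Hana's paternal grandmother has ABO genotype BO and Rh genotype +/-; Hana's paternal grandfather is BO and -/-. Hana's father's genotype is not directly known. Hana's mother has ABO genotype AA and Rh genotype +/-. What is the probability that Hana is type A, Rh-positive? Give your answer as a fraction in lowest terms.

5/16

Hana's father's ABO genotype from BO × BO: 1/4 BB, 1/2 BO, 1/4 OO.
Crossing each possibility with the mother AA and summing P(type A): 1/4·0 + 1/2·1/2 + 1/4·1 = 1/2.
Similarly for Rh via the father's Rh distribution: P(Rh+) = 5/8.
Independent loci: 1/2 × 5/8 = 5/16.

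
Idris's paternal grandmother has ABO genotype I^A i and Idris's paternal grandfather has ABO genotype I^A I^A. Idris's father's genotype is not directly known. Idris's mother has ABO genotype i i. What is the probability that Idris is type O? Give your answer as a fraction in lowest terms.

1/4

Idris's father's ABO genotype from I^A i × I^A I^A: 1/2 I^A I^A, 1/2 I^A i.
Crossing each possibility with the mother i i and summing P(type O): 1/2·0 + 1/2·1/2 = 1/4.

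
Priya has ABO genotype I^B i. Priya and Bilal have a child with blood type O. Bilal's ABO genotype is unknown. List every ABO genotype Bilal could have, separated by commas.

For each candidate genotype of Bilal, check whether crossing it with I^B i can produce every observed child phenotype.
  I^A I^A → possible child types {A, AB} ✗
  I^A I^B → possible child types {A, B, AB} ✗
  I^A i → possible child types {O, A, B, AB} ✓
  I^B I^B → possible child types {B} ✗
  I^B i → possible child types {O, B} ✓
  i i → possible child types {O, B} ✓

I^A i, I^B i, i i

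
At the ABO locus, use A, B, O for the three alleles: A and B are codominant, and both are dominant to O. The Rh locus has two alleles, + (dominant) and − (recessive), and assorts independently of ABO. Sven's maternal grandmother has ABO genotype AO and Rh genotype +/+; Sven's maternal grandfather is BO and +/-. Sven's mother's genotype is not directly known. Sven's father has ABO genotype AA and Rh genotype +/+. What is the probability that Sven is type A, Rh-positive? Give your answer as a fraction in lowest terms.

3/4

Sven's mother's ABO genotype from AO × BO: 1/4 AB, 1/4 AO, 1/4 BO, 1/4 OO.
Crossing each possibility with the father AA and summing P(type A): 1/4·1/2 + 1/4·1 + 1/4·1/2 + 1/4·1 = 3/4.
Similarly for Rh via the mother's Rh distribution: P(Rh+) = 1.
Independent loci: 3/4 × 1 = 3/4.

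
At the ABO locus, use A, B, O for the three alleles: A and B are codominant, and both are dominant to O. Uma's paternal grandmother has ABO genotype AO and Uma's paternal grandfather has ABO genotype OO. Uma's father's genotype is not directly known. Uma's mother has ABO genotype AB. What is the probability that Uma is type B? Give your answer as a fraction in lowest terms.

Uma's father's ABO genotype from AO × OO: 1/2 AO, 1/2 OO.
Crossing each possibility with the mother AB and summing P(type B): 1/2·1/4 + 1/2·1/2 = 3/8.

3/8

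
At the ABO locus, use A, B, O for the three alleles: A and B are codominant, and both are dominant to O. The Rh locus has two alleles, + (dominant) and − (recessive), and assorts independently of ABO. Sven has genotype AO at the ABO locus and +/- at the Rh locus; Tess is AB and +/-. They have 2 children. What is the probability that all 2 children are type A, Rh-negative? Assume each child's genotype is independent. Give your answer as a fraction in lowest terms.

ABO cross AO × AB → 1/2 A, 1/4 B, 1/4 AB.
Rh cross +/- × +/- → 3/4 Rh+, 1/4 Rh-; so P(type A, Rh-negative) = 1/2 × 1/4 = 1/8 per child.
All 2 independent: (1/8)^2 = 1/64.

1/64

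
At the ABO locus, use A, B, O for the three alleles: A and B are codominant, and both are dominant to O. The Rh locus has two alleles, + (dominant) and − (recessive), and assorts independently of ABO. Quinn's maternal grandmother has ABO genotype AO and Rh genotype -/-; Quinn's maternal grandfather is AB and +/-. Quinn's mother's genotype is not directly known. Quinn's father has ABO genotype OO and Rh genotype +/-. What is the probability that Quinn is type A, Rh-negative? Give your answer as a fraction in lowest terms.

Quinn's mother's ABO genotype from AO × AB: 1/4 AA, 1/4 AB, 1/4 AO, 1/4 BO.
Crossing each possibility with the father OO and summing P(type A): 1/4·1 + 1/4·1/2 + 1/4·1/2 + 1/4·0 = 1/2.
Similarly for Rh via the mother's Rh distribution: P(Rh-) = 3/8.
Independent loci: 1/2 × 3/8 = 3/16.

3/16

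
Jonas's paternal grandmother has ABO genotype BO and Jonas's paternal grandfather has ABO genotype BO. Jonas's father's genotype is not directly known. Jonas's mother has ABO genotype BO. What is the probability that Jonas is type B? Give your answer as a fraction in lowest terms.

Jonas's father's ABO genotype from BO × BO: 1/4 BB, 1/2 BO, 1/4 OO.
Crossing each possibility with the mother BO and summing P(type B): 1/4·1 + 1/2·3/4 + 1/4·1/2 = 3/4.

3/4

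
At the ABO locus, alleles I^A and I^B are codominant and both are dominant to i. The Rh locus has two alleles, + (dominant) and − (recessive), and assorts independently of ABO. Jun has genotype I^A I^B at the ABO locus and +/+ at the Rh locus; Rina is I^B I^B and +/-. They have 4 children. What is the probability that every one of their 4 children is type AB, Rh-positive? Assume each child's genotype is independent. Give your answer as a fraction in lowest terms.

1/16

ABO cross I^A I^B × I^B I^B → 1/2 B, 1/2 AB.
Rh cross +/+ × +/- → 1 Rh+; so P(type AB, Rh-positive) = 1/2 × 1 = 1/2 per child.
All 4 independent: (1/2)^4 = 1/16.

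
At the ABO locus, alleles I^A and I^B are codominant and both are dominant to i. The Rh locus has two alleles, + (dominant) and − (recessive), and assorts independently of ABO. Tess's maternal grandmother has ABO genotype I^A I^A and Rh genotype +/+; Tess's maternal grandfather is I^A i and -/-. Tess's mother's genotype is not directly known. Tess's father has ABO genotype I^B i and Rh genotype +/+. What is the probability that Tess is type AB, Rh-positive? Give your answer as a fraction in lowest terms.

Tess's mother's ABO genotype from I^A I^A × I^A i: 1/2 I^A I^A, 1/2 I^A i.
Crossing each possibility with the father I^B i and summing P(type AB): 1/2·1/2 + 1/2·1/4 = 3/8.
Similarly for Rh via the mother's Rh distribution: P(Rh+) = 1.
Independent loci: 3/8 × 1 = 3/8.

3/8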